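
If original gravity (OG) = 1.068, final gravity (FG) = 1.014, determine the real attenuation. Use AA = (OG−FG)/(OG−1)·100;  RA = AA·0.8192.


AA = (1.068 − 1.014)/(1.068 − 1)·100 = 79.4118
RA = 79.4118·0.8192

65.0541 %


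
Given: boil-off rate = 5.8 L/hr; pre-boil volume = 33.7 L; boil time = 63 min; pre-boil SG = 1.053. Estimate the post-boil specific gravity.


V_post = V_pre − rate·(t/60);  SG_post = 1 + (SG_pre−1)·V_pre/V_post
V_post = 33.7 − 5.8·(63/60) = 27.6100
SG_post = 1 + (1.053 − 1)·33.7/27.6100

1.0647


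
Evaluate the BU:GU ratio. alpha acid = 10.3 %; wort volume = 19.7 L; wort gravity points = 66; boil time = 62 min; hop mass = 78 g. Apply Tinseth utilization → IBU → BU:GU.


U = 1.65·0.000125^(GP/1000)·(1−e^(−0.04t))/4.15;  IBU = (α/100)·m·U·1000/V;  BU:GU = IBU/GP
U = 1.65·0.000125^(66/1000)·(1−e^(−0.04·62))/4.15 = 0.2013
IBU = (10.3/100)·78·0.2013·1000/19.7 = 82.0946
BU:GU = 82.0946/66

1.2439


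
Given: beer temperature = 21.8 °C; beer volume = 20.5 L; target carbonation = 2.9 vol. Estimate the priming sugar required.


residual = 14.695·(0.01821 + 0.09011·e^(−0.04·T));  sugar = (target − residual)·4.0·V
residual = 14.695·(0.01821 + 0.09011·e^(−0.04·21.8)) = 0.8212
sugar = (2.9 − 0.8212)·4.0·20.5

170.4576 g


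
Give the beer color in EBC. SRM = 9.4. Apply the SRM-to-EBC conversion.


EBC = SRM · 1.97
EBC = 9.4 · 1.97

18.5180 EBC


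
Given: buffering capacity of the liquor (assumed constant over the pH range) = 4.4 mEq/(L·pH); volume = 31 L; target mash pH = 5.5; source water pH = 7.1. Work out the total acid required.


acid = buffering capacity · (pH_source − pH_target) · V
acid = 4.4 · (7.1 − 5.5) · 31

218.2400 mEq


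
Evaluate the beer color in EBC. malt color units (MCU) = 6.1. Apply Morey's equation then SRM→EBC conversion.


SRM = 1.4922·MCU^0.6859;  EBC = SRM·1.97
SRM = 1.4922·6.1^0.6859 = 5.1580
EBC = 5.1580·1.97

10.1613 EBC


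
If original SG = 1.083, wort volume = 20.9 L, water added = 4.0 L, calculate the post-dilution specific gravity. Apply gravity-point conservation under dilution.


SG_new = 1 + (SG_old − 1)·V_old/(V_old + V_water)
pts = (1.083 − 1)·1000·20.9/(20.9 + 4.0) = 69.6667
SG_new = 1 + 69.6667/1000

1.0697


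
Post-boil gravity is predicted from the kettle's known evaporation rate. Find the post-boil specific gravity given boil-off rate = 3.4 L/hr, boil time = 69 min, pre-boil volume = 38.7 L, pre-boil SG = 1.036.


V_post = V_pre − rate·(t/60);  SG_post = 1 + (SG_pre−1)·V_pre/V_post
V_post = 38.7 − 3.4·(69/60) = 34.7900
SG_post = 1 + (1.036 − 1)·38.7/34.7900

1.0400


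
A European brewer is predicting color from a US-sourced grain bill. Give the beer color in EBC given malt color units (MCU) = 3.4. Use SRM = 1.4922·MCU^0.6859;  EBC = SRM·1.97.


SRM = 1.4922·3.4^0.6859 = 3.4544
EBC = 3.4544·1.97

6.8051 EBC


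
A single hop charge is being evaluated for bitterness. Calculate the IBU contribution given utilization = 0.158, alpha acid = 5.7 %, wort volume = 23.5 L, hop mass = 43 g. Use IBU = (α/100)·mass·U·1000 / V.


IBU = (5.7/100)·43·0.158·1000 / 23.5

16.4791 IBU


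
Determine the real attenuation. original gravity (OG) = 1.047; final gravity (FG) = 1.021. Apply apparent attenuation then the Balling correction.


AA = (OG−FG)/(OG−1)·100;  RA = AA·0.8192
AA = (1.047 − 1.021)/(1.047 − 1)·100 = 55.3191
RA = 55.3191·0.8192

45.3174 %


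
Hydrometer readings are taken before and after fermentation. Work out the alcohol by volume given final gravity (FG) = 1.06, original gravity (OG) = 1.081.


ABV = (OG − FG) · 131.25
ABV = (1.081 − 1.06) · 131.25

2.7562 % ABV


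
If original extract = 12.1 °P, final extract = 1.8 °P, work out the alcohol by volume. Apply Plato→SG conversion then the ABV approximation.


SG = 259/(259 − P);  ABV = (OG − FG)·131.25
OG = 259/(259 − 12.1) = 1.0490
FG = 259/(259 − 1.8) = 1.0070
ABV = (1.0490 − 1.0070)·131.25

5.5137 % ABV


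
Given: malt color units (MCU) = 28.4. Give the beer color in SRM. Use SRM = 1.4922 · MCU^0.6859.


SRM = 1.4922 · 28.4^0.6859

14.8135 SRM


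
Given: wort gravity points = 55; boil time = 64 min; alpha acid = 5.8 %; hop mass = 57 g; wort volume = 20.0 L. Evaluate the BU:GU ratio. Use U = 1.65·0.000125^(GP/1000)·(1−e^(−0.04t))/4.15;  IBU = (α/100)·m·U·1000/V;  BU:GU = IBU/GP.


U = 1.65·0.000125^(55/1000)·(1−e^(−0.04·64))/4.15 = 0.2238
IBU = (5.8/100)·57·0.2238·1000/20.0 = 36.9911
BU:GU = 36.9911/55

0.6726


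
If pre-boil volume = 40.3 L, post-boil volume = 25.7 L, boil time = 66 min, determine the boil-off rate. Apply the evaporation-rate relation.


rate = (V_pre − V_post) / (t_min/60)
rate = (40.3 − 25.7) / (66/60)

13.2727 L/hr


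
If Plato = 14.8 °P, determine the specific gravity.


SG = 259/(259 − P)
SG = 259/(259 − 14.8)

1.0606


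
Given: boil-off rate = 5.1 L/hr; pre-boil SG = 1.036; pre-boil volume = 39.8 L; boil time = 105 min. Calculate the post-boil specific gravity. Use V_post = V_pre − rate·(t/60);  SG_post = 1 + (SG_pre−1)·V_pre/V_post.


V_post = 39.8 − 5.1·(105/60) = 30.8750
SG_post = 1 + (1.036 − 1)·39.8/30.8750

1.0464


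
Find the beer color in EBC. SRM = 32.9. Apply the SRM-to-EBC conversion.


EBC = SRM · 1.97
EBC = 32.9 · 1.97

64.8130 EBC


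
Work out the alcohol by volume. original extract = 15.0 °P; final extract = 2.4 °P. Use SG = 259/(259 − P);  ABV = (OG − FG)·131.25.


OG = 259/(259 − 15.0) = 1.0615
FG = 259/(259 − 2.4) = 1.0094
ABV = (1.0615 − 1.0094)·131.25

6.8411 % ABV


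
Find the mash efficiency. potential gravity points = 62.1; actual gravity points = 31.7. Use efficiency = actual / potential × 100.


efficiency = 31.7 / 62.1 × 100

51.0467 %


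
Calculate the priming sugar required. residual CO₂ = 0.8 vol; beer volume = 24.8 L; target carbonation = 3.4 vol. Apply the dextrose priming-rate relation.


sugar = (target − residual)·4.0·V
sugar = (3.4 − 0.8)·4.0·24.8

257.9200 g


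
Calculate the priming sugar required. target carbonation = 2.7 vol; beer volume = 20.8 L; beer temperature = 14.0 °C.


residual = 14.695·(0.01821 + 0.09011·e^(−0.04·T));  sugar = (target − residual)·4.0·V
residual = 14.695·(0.01821 + 0.09011·e^(−0.04·14.0)) = 1.0240
sugar = (2.7 − 1.0240)·4.0·20.8

139.4455 g


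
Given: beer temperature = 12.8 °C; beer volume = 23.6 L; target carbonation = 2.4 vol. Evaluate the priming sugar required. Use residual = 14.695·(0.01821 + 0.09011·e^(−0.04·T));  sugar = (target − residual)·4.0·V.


residual = 14.695·(0.01821 + 0.09011·e^(−0.04·12.8)) = 1.0612
sugar = (2.4 − 1.0612)·4.0·23.6

126.3862 g


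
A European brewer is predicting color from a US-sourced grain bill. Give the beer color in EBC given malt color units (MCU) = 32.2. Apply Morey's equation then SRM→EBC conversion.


SRM = 1.4922·MCU^0.6859;  EBC = SRM·1.97
SRM = 1.4922·32.2^0.6859 = 16.1460
EBC = 16.1460·1.97

31.8077 EBC


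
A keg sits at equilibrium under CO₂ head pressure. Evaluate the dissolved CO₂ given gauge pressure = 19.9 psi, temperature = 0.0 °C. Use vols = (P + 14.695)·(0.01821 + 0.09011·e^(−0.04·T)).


vols = (19.9 + 14.695)·(0.01821 + 0.09011·e^(−0.04·0.0))

3.7473 volumes


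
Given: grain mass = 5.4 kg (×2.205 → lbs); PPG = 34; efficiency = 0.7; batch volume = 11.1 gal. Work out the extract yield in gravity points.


points = lbs × PPG × eff / vol
lbs = 5.4 × 2.205 = 11.9070
points = 11.9070 × 34 × 0.7 / 11.1

25.5303 points


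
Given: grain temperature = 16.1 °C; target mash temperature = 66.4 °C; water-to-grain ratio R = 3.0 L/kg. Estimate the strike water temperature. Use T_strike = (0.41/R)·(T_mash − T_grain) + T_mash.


T_strike = (0.41/3.0)·(66.4 − 16.1) + 66.4

73.2743 °C


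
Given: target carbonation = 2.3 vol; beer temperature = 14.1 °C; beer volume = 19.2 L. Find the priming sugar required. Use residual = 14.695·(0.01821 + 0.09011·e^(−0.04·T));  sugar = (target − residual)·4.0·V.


residual = 14.695·(0.01821 + 0.09011·e^(−0.04·14.1)) = 1.0210
sugar = (2.3 − 1.0210)·4.0·19.2

98.2309 g


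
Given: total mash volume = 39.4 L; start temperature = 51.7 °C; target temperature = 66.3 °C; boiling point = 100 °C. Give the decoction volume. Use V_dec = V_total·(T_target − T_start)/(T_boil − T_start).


V_dec = 39.4·(66.3 − 51.7)/(100 − 51.7)

11.9097 L


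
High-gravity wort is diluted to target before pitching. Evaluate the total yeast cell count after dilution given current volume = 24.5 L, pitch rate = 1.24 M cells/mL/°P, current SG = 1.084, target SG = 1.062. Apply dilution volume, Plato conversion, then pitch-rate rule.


V_w = V·((SG_c−1)/(SG_t−1)−1);  °P = 259 − 259/SG_t;  cells = rate·(V+V_w)·°P
V_w = 24.5·((1.084−1)/(1.062−1)−1) = 8.6935
V_final = 24.5 + 8.6935 = 33.1935
°P = 259 − 259/1.062 = 15.1205
cells = 1.24·33.1935·15.1205

622.3609 billion cells


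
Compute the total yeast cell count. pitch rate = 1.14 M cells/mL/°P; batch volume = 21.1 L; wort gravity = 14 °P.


cells (billions) = rate · V_L · °P
cells = 1.14 · 21.1 · 14

336.7560 billion cells


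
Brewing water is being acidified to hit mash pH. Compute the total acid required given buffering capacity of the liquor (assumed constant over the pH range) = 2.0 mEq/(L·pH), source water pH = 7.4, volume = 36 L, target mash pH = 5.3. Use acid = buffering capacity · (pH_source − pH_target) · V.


acid = 2.0 · (7.4 − 5.3) · 36

151.2000 mEq


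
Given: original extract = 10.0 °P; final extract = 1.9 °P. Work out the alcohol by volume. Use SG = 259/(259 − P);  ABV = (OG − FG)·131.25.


OG = 259/(259 − 10.0) = 1.0402
FG = 259/(259 − 1.9) = 1.0074
ABV = (1.0402 − 1.0074)·131.25

4.3011 % ABV


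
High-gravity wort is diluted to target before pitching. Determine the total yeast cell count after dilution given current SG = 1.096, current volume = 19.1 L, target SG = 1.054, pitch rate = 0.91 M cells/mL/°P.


V_w = V·((SG_c−1)/(SG_t−1)−1);  °P = 259 − 259/SG_t;  cells = rate·(V+V_w)·°P
V_w = 19.1·((1.096−1)/(1.054−1)−1) = 14.8556
V_final = 19.1 + 14.8556 = 33.9556
°P = 259 − 259/1.054 = 13.2694
cells = 0.91·33.9556·13.2694

410.0201 billion cells


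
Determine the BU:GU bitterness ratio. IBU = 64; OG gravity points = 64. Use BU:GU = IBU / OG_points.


BU:GU = 64 / 64

1.0000


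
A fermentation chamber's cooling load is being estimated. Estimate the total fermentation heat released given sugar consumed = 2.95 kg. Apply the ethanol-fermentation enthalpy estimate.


Q = m_sugar · 590 kJ/kg
Q = 2.95 · 590

1740.5000 kJ


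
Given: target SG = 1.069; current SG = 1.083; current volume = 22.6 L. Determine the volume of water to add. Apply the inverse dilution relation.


V_water = V·((SG_curr − 1)/(SG_target − 1) − 1)
V_water = 22.6·((1.083 − 1)/(1.069 − 1) − 1)

4.5855 L


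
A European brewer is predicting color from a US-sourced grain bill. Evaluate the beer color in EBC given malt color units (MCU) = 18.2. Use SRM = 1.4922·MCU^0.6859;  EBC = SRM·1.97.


SRM = 1.4922·18.2^0.6859 = 10.9172
EBC = 10.9172·1.97

21.5068 EBC


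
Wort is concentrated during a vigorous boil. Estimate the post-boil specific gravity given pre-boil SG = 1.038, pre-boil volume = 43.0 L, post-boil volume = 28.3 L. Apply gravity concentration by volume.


SG_post = 1 + (SG_pre − 1)·V_pre/V_post
pts_pre = (1.038 − 1)·1000 = 38.0000
pts_post = 38.0000·43.0/28.3 = 57.7385
SG_post = 1 + 57.7385/1000

1.0577


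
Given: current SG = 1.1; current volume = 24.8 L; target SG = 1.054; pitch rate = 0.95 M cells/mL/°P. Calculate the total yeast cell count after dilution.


V_w = V·((SG_c−1)/(SG_t−1)−1);  °P = 259 − 259/SG_t;  cells = rate·(V+V_w)·°P
V_w = 24.8·((1.1−1)/(1.054−1)−1) = 21.1259
V_final = 24.8 + 21.1259 = 45.9259
°P = 259 − 259/1.054 = 13.2694
cells = 0.95·45.9259·13.2694

578.9412 billion cells


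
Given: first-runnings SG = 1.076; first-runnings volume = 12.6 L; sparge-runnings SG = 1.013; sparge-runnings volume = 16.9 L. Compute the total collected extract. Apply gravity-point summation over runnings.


total = Σ (SG_i − 1)·1000·V_i
first = (1.076 − 1)·1000·12.6 = 957.6000
sparge = (1.013 − 1)·1000·16.9 = 219.7000
total = 957.6000 + 219.7000

1177.3000 gravity·L


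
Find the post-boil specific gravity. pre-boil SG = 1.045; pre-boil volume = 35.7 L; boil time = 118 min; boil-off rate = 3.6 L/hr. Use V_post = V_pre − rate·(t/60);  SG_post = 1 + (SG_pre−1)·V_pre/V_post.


V_post = 35.7 − 3.6·(118/60) = 28.6200
SG_post = 1 + (1.045 − 1)·35.7/28.6200

1.0561


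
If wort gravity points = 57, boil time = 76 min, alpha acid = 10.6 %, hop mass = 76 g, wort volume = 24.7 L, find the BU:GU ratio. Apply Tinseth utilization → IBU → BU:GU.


U = 1.65·0.000125^(GP/1000)·(1−e^(−0.04t))/4.15;  IBU = (α/100)·m·U·1000/V;  BU:GU = IBU/GP
U = 1.65·0.000125^(57/1000)·(1−e^(−0.04·76))/4.15 = 0.2268
IBU = (10.6/100)·76·0.2268·1000/24.7 = 73.9766
BU:GU = 73.9766/57

1.2978


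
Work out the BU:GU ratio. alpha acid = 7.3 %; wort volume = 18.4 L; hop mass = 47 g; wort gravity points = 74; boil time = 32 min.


U = 1.65·0.000125^(GP/1000)·(1−e^(−0.04t))/4.15;  IBU = (α/100)·m·U·1000/V;  BU:GU = IBU/GP
U = 1.65·0.000125^(74/1000)·(1−e^(−0.04·32))/4.15 = 0.1476
IBU = (7.3/100)·47·0.1476·1000/18.4 = 27.5248
BU:GU = 27.5248/74

0.3720


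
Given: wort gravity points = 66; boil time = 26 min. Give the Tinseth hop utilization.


U = 1.65·0.000125^(GP/1000) · (1 − e^(−0.04·t))/4.15
bigness = 1.65·0.000125^(66/1000) = 0.9118
boil_factor = (1 − e^(−0.04·26))/4.15 = 0.1558
U = 0.9118 · 0.1558

0.1420


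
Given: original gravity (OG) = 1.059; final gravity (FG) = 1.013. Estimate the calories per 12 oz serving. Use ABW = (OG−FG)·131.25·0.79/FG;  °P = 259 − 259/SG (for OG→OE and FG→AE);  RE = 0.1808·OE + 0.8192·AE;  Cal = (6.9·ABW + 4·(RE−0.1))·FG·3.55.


ABW = (1.059 − 1.013)·131.25·0.79/1.013 = 4.7084
OE = 259 − 259/1.059 = 14.4297 °P
AE = 259 − 259/1.013 = 3.3238 °P
RE = 0.1808·14.4297 + 0.8192·3.3238 = 5.3317 °P
Cal = (6.9·4.7084 + 4·(5.3317−0.1))·1.013·3.55

192.0883 kcal


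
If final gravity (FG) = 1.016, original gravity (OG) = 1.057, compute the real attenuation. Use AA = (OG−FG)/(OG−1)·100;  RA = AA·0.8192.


AA = (1.057 − 1.016)/(1.057 − 1)·100 = 71.9298
RA = 71.9298·0.8192

58.9249 %


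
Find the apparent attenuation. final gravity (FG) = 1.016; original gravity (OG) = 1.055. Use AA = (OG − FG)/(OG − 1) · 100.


AA = (1.055 − 1.016)/(1.055 − 1) · 100

70.9091 %


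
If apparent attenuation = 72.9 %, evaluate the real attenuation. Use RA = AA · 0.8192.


RA = 72.9 · 0.8192

59.7197 %


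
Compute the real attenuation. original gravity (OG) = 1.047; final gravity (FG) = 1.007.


AA = (OG−FG)/(OG−1)·100;  RA = AA·0.8192
AA = (1.047 − 1.007)/(1.047 − 1)·100 = 85.1064
RA = 85.1064·0.8192

69.7191 %


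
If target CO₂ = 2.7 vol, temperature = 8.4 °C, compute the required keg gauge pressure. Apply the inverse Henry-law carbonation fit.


psi = vols/(0.01821 + 0.09011·e^(−0.04·T)) − 14.695
psi = 2.7/(0.01821 + 0.09011·e^(−0.04·8.4)) − 14.695

17.9908 psi


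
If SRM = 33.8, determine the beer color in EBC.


EBC = SRM · 1.97
EBC = 33.8 · 1.97

66.5860 EBC


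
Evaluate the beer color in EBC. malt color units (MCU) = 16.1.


SRM = 1.4922·MCU^0.6859;  EBC = SRM·1.97
SRM = 1.4922·16.1^0.6859 = 10.0367
EBC = 10.0367·1.97

19.7722 EBC


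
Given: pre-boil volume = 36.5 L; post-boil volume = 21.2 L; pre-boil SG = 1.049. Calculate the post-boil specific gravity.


SG_post = 1 + (SG_pre − 1)·V_pre/V_post
pts_pre = (1.049 − 1)·1000 = 49.0000
pts_post = 49.0000·36.5/21.2 = 84.3632
SG_post = 1 + 84.3632/1000

1.0844


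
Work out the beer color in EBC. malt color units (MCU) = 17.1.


SRM = 1.4922·MCU^0.6859;  EBC = SRM·1.97
SRM = 1.4922·17.1^0.6859 = 10.4602
EBC = 10.4602·1.97

20.6066 EBC


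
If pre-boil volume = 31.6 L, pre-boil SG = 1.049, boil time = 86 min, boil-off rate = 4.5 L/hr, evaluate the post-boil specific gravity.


V_post = V_pre − rate·(t/60);  SG_post = 1 + (SG_pre−1)·V_pre/V_post
V_post = 31.6 − 4.5·(86/60) = 25.1500
SG_post = 1 + (1.049 − 1)·31.6/25.1500

1.0616


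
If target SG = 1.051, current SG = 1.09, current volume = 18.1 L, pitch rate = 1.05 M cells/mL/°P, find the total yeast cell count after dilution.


V_w = V·((SG_c−1)/(SG_t−1)−1);  °P = 259 − 259/SG_t;  cells = rate·(V+V_w)·°P
V_w = 18.1·((1.09−1)/(1.051−1)−1) = 13.8412
V_final = 18.1 + 13.8412 = 31.9412
°P = 259 − 259/1.051 = 12.5680
cells = 1.05·31.9412·12.5680

421.5096 billion cells


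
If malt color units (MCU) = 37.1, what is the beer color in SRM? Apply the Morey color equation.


SRM = 1.4922 · MCU^0.6859
SRM = 1.4922 · 37.1^0.6859

17.7935 SRM


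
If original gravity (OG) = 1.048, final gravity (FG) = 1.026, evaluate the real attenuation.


AA = (OG−FG)/(OG−1)·100;  RA = AA·0.8192
AA = (1.048 − 1.026)/(1.048 − 1)·100 = 45.8333
RA = 45.8333·0.8192

37.5467 %


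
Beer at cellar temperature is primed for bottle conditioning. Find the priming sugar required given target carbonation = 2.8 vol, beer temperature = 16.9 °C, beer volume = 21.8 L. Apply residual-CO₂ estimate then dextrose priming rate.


residual = 14.695·(0.01821 + 0.09011·e^(−0.04·T));  sugar = (target − residual)·4.0·V
residual = 14.695·(0.01821 + 0.09011·e^(−0.04·16.9)) = 0.9411
sugar = (2.8 − 0.9411)·4.0·21.8

162.0935 g


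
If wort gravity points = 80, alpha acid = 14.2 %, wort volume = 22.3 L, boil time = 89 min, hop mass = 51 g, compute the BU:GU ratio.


U = 1.65·0.000125^(GP/1000)·(1−e^(−0.04t))/4.15;  IBU = (α/100)·m·U·1000/V;  BU:GU = IBU/GP
U = 1.65·0.000125^(80/1000)·(1−e^(−0.04·89))/4.15 = 0.1882
IBU = (14.2/100)·51·0.1882·1000/22.3 = 61.1241
BU:GU = 61.1241/80

0.7641


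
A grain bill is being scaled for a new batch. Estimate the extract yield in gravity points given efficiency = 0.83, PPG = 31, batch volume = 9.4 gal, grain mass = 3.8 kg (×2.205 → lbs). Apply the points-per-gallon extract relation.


points = lbs × PPG × eff / vol
lbs = 3.8 × 2.205 = 8.3790
points = 8.3790 × 31 × 0.83 / 9.4

22.9353 points


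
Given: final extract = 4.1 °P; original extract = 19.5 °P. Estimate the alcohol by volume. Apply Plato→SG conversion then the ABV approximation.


SG = 259/(259 − P);  ABV = (OG − FG)·131.25
OG = 259/(259 − 19.5) = 1.0814
FG = 259/(259 − 4.1) = 1.0161
ABV = (1.0814 − 1.0161)·131.25

8.5752 % ABV


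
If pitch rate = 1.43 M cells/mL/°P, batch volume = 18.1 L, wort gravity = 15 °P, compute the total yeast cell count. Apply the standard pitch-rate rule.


cells (billions) = rate · V_L · °P
cells = 1.43 · 18.1 · 15

388.2450 billion cells


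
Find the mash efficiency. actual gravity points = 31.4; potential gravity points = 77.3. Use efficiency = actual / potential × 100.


efficiency = 31.4 / 77.3 × 100

40.6210 %


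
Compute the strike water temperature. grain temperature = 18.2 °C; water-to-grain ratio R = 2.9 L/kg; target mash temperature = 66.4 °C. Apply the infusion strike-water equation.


T_strike = (0.41/R)·(T_mash − T_grain) + T_mash
T_strike = (0.41/2.9)·(66.4 − 18.2) + 66.4

73.2145 °C


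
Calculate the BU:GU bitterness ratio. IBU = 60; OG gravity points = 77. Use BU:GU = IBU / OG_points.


BU:GU = 60 / 77

0.7792


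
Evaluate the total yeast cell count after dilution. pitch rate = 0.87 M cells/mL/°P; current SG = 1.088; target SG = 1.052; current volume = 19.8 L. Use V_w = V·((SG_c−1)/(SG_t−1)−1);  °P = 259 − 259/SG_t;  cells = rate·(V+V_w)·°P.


V_w = 19.8·((1.088−1)/(1.052−1)−1) = 13.7077
V_final = 19.8 + 13.7077 = 33.5077
°P = 259 − 259/1.052 = 12.8023
cells = 0.87·33.5077·12.8023

373.2082 billion cells


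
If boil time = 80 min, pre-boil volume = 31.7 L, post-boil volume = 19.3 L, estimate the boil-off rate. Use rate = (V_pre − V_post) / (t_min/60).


rate = (31.7 − 19.3) / (80/60)

9.3000 L/hr


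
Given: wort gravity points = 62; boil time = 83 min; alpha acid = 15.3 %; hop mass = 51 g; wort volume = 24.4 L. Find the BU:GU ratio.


U = 1.65·0.000125^(GP/1000)·(1−e^(−0.04t))/4.15;  IBU = (α/100)·m·U·1000/V;  BU:GU = IBU/GP
U = 1.65·0.000125^(62/1000)·(1−e^(−0.04·83))/4.15 = 0.2195
IBU = (15.3/100)·51·0.2195·1000/24.4 = 70.1979
BU:GU = 70.1979/62

1.1322


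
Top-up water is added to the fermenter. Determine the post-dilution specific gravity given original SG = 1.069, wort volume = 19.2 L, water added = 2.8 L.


SG_new = 1 + (SG_old − 1)·V_old/(V_old + V_water)
pts = (1.069 − 1)·1000·19.2/(19.2 + 2.8) = 60.2182
SG_new = 1 + 60.2182/1000

1.0602


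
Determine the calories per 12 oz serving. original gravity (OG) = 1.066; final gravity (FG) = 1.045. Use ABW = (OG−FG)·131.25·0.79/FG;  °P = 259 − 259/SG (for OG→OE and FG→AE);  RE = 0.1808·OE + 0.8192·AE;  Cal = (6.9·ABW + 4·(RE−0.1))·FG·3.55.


ABW = (1.066 − 1.045)·131.25·0.79/1.045 = 2.0837
OE = 259 − 259/1.066 = 16.0356 °P
AE = 259 − 259/1.045 = 11.1531 °P
RE = 0.1808·16.0356 + 0.8192·11.1531 = 12.0359 °P
Cal = (6.9·2.0837 + 4·(12.0359−0.1))·1.045·3.55

230.4527 kcal


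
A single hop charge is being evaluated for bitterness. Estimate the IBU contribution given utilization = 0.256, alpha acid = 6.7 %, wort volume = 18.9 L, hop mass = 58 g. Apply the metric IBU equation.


IBU = (α/100)·mass·U·1000 / V
IBU = (6.7/100)·58·0.256·1000 / 18.9

52.6358 IBU


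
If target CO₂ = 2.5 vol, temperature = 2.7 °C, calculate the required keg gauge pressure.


psi = vols/(0.01821 + 0.09011·e^(−0.04·T)) − 14.695
psi = 2.5/(0.01821 + 0.09011·e^(−0.04·2.7)) − 14.695

10.5333 psi


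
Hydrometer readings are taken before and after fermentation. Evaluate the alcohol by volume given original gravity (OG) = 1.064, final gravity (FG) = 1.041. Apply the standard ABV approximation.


ABV = (OG − FG) · 131.25
ABV = (1.064 − 1.041) · 131.25

3.0188 % ABV


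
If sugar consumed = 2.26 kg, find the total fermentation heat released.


Q = m_sugar · 590 kJ/kg
Q = 2.26 · 590

1333.4000 kJ


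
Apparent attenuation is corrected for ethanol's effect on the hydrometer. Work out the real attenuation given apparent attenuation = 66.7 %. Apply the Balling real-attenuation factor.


RA = AA · 0.8192
RA = 66.7 · 0.8192

54.6406 %


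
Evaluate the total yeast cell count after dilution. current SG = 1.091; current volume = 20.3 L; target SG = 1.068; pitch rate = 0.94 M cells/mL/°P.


V_w = V·((SG_c−1)/(SG_t−1)−1);  °P = 259 − 259/SG_t;  cells = rate·(V+V_w)·°P
V_w = 20.3·((1.091−1)/(1.068−1)−1) = 6.8662
V_final = 20.3 + 6.8662 = 27.1662
°P = 259 − 259/1.068 = 16.4906
cells = 0.94·27.1662·16.4906

421.1083 billion cells


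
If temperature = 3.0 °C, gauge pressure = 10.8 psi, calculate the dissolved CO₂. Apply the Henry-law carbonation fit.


vols = (P + 14.695)·(0.01821 + 0.09011·e^(−0.04·T))
vols = (10.8 + 14.695)·(0.01821 + 0.09011·e^(−0.04·3.0))

2.5018 volumes


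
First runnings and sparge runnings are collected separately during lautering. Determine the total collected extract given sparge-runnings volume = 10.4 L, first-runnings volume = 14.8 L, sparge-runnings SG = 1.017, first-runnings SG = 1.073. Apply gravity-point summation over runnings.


total = Σ (SG_i − 1)·1000·V_i
first = (1.073 − 1)·1000·14.8 = 1080.4000
sparge = (1.017 − 1)·1000·10.4 = 176.8000
total = 1080.4000 + 176.8000

1257.2000 gravity·L


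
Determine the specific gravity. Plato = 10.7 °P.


SG = 259/(259 − P)
SG = 259/(259 − 10.7)

1.0431


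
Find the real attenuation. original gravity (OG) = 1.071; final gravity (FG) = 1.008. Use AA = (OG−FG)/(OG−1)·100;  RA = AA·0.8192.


AA = (1.071 − 1.008)/(1.071 − 1)·100 = 88.7324
RA = 88.7324·0.8192

72.6896 %


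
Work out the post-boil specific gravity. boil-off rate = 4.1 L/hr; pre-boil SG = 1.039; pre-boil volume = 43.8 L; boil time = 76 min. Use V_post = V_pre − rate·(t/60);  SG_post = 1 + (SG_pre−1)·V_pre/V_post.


V_post = 43.8 − 4.1·(76/60) = 38.6067
SG_post = 1 + (1.039 − 1)·43.8/38.6067

1.0442


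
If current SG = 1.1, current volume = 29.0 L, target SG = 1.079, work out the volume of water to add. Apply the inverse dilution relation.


V_water = V·((SG_curr − 1)/(SG_target − 1) − 1)
V_water = 29.0·((1.1 − 1)/(1.079 − 1) − 1)

7.7089 L


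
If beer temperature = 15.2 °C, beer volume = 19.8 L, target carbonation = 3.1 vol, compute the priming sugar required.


residual = 14.695·(0.01821 + 0.09011·e^(−0.04·T));  sugar = (target − residual)·4.0·V
residual = 14.695·(0.01821 + 0.09011·e^(−0.04·15.2)) = 0.9885
sugar = (3.1 − 0.9885)·4.0·19.8

167.2290 g


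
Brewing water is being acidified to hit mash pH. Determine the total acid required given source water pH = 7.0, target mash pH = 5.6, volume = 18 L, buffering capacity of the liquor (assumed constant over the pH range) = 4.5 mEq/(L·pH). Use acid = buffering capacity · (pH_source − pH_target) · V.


acid = 4.5 · (7.0 − 5.6) · 18

113.4000 mEq


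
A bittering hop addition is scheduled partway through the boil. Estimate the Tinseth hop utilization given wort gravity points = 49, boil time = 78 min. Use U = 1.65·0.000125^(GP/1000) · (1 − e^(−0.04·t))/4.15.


bigness = 1.65·0.000125^(49/1000) = 1.0623
boil_factor = (1 − e^(−0.04·78))/4.15 = 0.2303
U = 1.0623 · 0.2303

0.2447


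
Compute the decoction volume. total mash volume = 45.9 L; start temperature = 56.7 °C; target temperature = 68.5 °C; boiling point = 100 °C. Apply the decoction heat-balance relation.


V_dec = V_total·(T_target − T_start)/(T_boil − T_start)
V_dec = 45.9·(68.5 − 56.7)/(100 − 56.7)

12.5085 L


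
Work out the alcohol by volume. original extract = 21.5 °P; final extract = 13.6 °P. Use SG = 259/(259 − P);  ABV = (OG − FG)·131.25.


OG = 259/(259 − 21.5) = 1.0905
FG = 259/(259 − 13.6) = 1.0554
ABV = (1.0905 − 1.0554)·131.25

4.6077 % ABV


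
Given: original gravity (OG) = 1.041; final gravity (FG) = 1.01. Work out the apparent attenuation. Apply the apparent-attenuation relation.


AA = (OG − FG)/(OG − 1) · 100
AA = (1.041 − 1.01)/(1.041 − 1) · 100

75.6098 %


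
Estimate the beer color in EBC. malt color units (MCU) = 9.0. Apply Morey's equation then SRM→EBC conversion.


SRM = 1.4922·MCU^0.6859;  EBC = SRM·1.97
SRM = 1.4922·9.0^0.6859 = 6.7351
EBC = 6.7351·1.97

13.2681 EBC


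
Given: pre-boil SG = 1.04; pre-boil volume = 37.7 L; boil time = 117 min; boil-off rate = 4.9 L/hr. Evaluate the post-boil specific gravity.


V_post = V_pre − rate·(t/60);  SG_post = 1 + (SG_pre−1)·V_pre/V_post
V_post = 37.7 − 4.9·(117/60) = 28.1450
SG_post = 1 + (1.04 − 1)·37.7/28.1450

1.0536


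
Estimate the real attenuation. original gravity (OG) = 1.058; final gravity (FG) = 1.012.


AA = (OG−FG)/(OG−1)·100;  RA = AA·0.8192
AA = (1.058 − 1.012)/(1.058 − 1)·100 = 79.3103
RA = 79.3103·0.8192

64.9710 %


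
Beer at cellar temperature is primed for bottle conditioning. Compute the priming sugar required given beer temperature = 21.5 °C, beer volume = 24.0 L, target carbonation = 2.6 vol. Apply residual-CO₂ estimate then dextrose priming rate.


residual = 14.695·(0.01821 + 0.09011·e^(−0.04·T));  sugar = (target − residual)·4.0·V
residual = 14.695·(0.01821 + 0.09011·e^(−0.04·21.5)) = 0.8279
sugar = (2.6 − 0.8279)·4.0·24.0

170.1184 g


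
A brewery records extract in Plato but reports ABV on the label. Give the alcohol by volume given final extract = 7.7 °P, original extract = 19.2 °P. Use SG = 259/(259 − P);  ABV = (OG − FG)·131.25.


OG = 259/(259 − 19.2) = 1.0801
FG = 259/(259 − 7.7) = 1.0306
ABV = (1.0801 − 1.0306)·131.25

6.4872 % ABV


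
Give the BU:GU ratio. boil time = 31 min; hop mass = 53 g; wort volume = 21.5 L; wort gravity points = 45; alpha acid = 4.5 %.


U = 1.65·0.000125^(GP/1000)·(1−e^(−0.04t))/4.15;  IBU = (α/100)·m·U·1000/V;  BU:GU = IBU/GP
U = 1.65·0.000125^(45/1000)·(1−e^(−0.04·31))/4.15 = 0.1886
IBU = (4.5/100)·53·0.1886·1000/21.5 = 20.9161
BU:GU = 20.9161/45

0.4648


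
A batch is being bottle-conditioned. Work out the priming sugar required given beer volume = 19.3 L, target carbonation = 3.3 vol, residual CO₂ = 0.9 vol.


sugar = (target − residual)·4.0·V
sugar = (3.3 − 0.9)·4.0·19.3

185.2800 g


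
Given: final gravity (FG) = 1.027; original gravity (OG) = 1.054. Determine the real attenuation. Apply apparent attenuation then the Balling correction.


AA = (OG−FG)/(OG−1)·100;  RA = AA·0.8192
AA = (1.054 − 1.027)/(1.054 − 1)·100 = 50.0000
RA = 50.0000·0.8192

40.9600 %


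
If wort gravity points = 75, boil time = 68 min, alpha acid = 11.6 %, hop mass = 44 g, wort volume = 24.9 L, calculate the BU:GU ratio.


U = 1.65·0.000125^(GP/1000)·(1−e^(−0.04t))/4.15;  IBU = (α/100)·m·U·1000/V;  BU:GU = IBU/GP
U = 1.65·0.000125^(75/1000)·(1−e^(−0.04·68))/4.15 = 0.1893
IBU = (11.6/100)·44·0.1893·1000/24.9 = 38.7990
BU:GU = 38.7990/75

0.5173


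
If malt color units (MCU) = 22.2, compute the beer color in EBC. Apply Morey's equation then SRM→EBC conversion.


SRM = 1.4922·MCU^0.6859;  EBC = SRM·1.97
SRM = 1.4922·22.2^0.6859 = 12.5110
EBC = 12.5110·1.97

24.6466 EBC


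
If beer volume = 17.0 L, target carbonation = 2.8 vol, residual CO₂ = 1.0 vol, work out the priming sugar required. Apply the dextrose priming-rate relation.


sugar = (target − residual)·4.0·V
sugar = (2.8 − 1.0)·4.0·17.0

122.4000 g


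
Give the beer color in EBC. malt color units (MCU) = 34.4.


SRM = 1.4922·MCU^0.6859;  EBC = SRM·1.97
SRM = 1.4922·34.4^0.6859 = 16.8948
EBC = 16.8948·1.97

33.2827 EBC


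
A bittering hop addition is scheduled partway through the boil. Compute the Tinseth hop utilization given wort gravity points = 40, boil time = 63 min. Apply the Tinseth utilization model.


U = 1.65·0.000125^(GP/1000) · (1 − e^(−0.04·t))/4.15
bigness = 1.65·0.000125^(40/1000) = 1.1518
boil_factor = (1 − e^(−0.04·63))/4.15 = 0.2216
U = 1.1518 · 0.2216

0.2552


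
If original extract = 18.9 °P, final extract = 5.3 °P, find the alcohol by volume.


SG = 259/(259 − P);  ABV = (OG − FG)·131.25
OG = 259/(259 − 18.9) = 1.0787
FG = 259/(259 − 5.3) = 1.0209
ABV = (1.0787 − 1.0209)·131.25

7.5897 % ABV


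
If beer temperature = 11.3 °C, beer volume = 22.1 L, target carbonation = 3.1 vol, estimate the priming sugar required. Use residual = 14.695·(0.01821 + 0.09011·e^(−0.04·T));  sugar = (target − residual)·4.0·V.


residual = 14.695·(0.01821 + 0.09011·e^(−0.04·11.3)) = 1.1102
sugar = (3.1 − 1.1102)·4.0·22.1

175.8952 g


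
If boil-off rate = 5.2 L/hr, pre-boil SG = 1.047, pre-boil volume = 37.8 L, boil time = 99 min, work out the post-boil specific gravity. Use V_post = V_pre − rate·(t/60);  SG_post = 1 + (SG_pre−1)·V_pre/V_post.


V_post = 37.8 − 5.2·(99/60) = 29.2200
SG_post = 1 + (1.047 − 1)·37.8/29.2200

1.0608


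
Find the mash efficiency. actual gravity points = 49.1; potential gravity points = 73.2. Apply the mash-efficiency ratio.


efficiency = actual / potential × 100
efficiency = 49.1 / 73.2 × 100

67.0765 %


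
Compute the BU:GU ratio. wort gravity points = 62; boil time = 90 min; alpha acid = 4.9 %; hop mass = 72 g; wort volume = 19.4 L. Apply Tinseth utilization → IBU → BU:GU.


U = 1.65·0.000125^(GP/1000)·(1−e^(−0.04t))/4.15;  IBU = (α/100)·m·U·1000/V;  BU:GU = IBU/GP
U = 1.65·0.000125^(62/1000)·(1−e^(−0.04·90))/4.15 = 0.2215
IBU = (4.9/100)·72·0.2215·1000/19.4 = 40.2846
BU:GU = 40.2846/62

0.6498


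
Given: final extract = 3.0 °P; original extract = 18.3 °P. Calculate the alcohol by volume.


SG = 259/(259 − P);  ABV = (OG − FG)·131.25
OG = 259/(259 − 18.3) = 1.0760
FG = 259/(259 − 3.0) = 1.0117
ABV = (1.0760 − 1.0117)·131.25

8.4406 % ABV


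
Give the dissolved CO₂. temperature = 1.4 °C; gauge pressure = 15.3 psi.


vols = (P + 14.695)·(0.01821 + 0.09011·e^(−0.04·T))
vols = (15.3 + 14.695)·(0.01821 + 0.09011·e^(−0.04·1.4))

3.1019 volumes


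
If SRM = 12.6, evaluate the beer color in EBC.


EBC = SRM · 1.97
EBC = 12.6 · 1.97

24.8220 EBC


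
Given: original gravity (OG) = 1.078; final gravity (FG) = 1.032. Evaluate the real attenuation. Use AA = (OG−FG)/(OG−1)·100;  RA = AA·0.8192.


AA = (1.078 − 1.032)/(1.078 − 1)·100 = 58.9744
RA = 58.9744·0.8192

48.3118 %


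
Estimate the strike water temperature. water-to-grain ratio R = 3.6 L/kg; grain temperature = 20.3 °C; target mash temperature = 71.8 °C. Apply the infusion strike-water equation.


T_strike = (0.41/R)·(T_mash − T_grain) + T_mash
T_strike = (0.41/3.6)·(71.8 − 20.3) + 71.8

77.6653 °C


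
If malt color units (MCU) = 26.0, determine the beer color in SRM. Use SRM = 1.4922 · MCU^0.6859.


SRM = 1.4922 · 26.0^0.6859

13.9430 SRM


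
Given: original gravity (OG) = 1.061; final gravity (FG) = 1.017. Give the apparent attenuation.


AA = (OG − FG)/(OG − 1) · 100
AA = (1.061 − 1.017)/(1.061 − 1) · 100

72.1311 %


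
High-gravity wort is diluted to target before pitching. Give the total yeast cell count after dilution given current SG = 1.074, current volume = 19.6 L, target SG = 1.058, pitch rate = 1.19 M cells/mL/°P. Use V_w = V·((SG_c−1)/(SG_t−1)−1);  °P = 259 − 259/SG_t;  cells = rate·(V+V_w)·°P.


V_w = 19.6·((1.074−1)/(1.058−1)−1) = 5.4069
V_final = 19.6 + 5.4069 = 25.0069
°P = 259 − 259/1.058 = 14.1985
cells = 1.19·25.0069·14.1985

422.5215 billion cells


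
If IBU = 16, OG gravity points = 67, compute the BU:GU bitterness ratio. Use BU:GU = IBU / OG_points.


BU:GU = 16 / 67

0.2388


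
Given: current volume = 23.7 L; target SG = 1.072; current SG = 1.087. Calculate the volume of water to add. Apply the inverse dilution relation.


V_water = V·((SG_curr − 1)/(SG_target − 1) − 1)
V_water = 23.7·((1.087 − 1)/(1.072 − 1) − 1)

4.9375 L


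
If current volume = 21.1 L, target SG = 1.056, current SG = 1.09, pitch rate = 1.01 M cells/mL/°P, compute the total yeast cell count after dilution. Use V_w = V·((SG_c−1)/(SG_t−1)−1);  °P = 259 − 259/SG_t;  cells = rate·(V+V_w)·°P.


V_w = 21.1·((1.09−1)/(1.056−1)−1) = 12.8107
V_final = 21.1 + 12.8107 = 33.9107
°P = 259 − 259/1.056 = 13.7348
cells = 1.01·33.9107·13.7348

470.4161 billion cells


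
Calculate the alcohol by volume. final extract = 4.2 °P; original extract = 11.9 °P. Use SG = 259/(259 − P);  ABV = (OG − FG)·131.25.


OG = 259/(259 − 11.9) = 1.0482
FG = 259/(259 − 4.2) = 1.0165
ABV = (1.0482 − 1.0165)·131.25

4.1574 % ABV


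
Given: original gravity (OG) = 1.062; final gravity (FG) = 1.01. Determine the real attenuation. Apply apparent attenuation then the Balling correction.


AA = (OG−FG)/(OG−1)·100;  RA = AA·0.8192
AA = (1.062 − 1.01)/(1.062 − 1)·100 = 83.8710
RA = 83.8710·0.8192

68.7071 %


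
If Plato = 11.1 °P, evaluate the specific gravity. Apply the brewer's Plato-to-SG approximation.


SG = 259/(259 − P)
SG = 259/(259 − 11.1)

1.0448


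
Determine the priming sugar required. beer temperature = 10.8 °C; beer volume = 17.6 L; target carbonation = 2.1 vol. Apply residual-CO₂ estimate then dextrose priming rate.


residual = 14.695·(0.01821 + 0.09011·e^(−0.04·T));  sugar = (target − residual)·4.0·V
residual = 14.695·(0.01821 + 0.09011·e^(−0.04·10.8)) = 1.1273
sugar = (2.1 − 1.1273)·4.0·17.6

68.4811 g


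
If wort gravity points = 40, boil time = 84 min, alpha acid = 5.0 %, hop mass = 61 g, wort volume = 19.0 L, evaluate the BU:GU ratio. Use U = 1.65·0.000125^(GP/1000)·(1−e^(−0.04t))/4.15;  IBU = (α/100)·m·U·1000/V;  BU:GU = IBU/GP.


U = 1.65·0.000125^(40/1000)·(1−e^(−0.04·84))/4.15 = 0.2679
IBU = (5.0/100)·61·0.2679·1000/19.0 = 43.0036
BU:GU = 43.0036/40

1.0751


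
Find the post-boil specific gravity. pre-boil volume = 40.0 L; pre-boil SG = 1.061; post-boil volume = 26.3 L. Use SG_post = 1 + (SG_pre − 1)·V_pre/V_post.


pts_pre = (1.061 − 1)·1000 = 61.0000
pts_post = 61.0000·40.0/26.3 = 92.7757
SG_post = 1 + 92.7757/1000

1.0928


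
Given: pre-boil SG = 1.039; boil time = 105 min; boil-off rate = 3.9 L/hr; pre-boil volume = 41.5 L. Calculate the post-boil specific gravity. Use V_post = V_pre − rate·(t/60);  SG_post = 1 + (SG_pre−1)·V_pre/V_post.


V_post = 41.5 − 3.9·(105/60) = 34.6750
SG_post = 1 + (1.039 − 1)·41.5/34.6750

1.0467


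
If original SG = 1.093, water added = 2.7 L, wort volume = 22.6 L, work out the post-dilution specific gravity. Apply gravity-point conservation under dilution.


SG_new = 1 + (SG_old − 1)·V_old/(V_old + V_water)
pts = (1.093 − 1)·1000·22.6/(22.6 + 2.7) = 83.0751
SG_new = 1 + 83.0751/1000

1.0831


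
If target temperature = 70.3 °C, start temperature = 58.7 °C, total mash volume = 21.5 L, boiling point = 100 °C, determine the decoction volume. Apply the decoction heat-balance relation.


V_dec = V_total·(T_target − T_start)/(T_boil − T_start)
V_dec = 21.5·(70.3 − 58.7)/(100 − 58.7)

6.0387 L


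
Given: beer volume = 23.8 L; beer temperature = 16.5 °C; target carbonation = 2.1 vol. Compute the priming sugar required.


residual = 14.695·(0.01821 + 0.09011·e^(−0.04·T));  sugar = (target − residual)·4.0·V
residual = 14.695·(0.01821 + 0.09011·e^(−0.04·16.5)) = 0.9520
sugar = (2.1 − 0.9520)·4.0·23.8

109.2903 g


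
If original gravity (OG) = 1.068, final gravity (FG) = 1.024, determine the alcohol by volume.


ABV = (OG − FG) · 131.25
ABV = (1.068 − 1.024) · 131.25

5.7750 % ABV


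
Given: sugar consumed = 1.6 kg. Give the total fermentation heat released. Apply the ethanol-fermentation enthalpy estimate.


Q = m_sugar · 590 kJ/kg
Q = 1.6 · 590

944.0000 kJ


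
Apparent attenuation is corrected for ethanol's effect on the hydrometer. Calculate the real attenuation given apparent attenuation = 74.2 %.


RA = AA · 0.8192
RA = 74.2 · 0.8192

60.7846 %


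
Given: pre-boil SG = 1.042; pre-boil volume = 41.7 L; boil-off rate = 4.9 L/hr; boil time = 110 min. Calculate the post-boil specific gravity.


V_post = V_pre − rate·(t/60);  SG_post = 1 + (SG_pre−1)·V_pre/V_post
V_post = 41.7 − 4.9·(110/60) = 32.7167
SG_post = 1 + (1.042 − 1)·41.7/32.7167

1.0535


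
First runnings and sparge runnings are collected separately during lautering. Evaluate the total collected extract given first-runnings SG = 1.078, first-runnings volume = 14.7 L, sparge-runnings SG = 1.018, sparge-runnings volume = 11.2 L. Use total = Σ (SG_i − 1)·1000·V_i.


first = (1.078 − 1)·1000·14.7 = 1146.6000
sparge = (1.018 − 1)·1000·11.2 = 201.6000
total = 1146.6000 + 201.6000

1348.2000 gravity·L
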